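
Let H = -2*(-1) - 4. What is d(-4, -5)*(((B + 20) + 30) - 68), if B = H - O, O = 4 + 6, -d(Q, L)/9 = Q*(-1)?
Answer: 1080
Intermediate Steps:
d(Q, L) = 9*Q (d(Q, L) = -9*Q*(-1) = -(-9)*Q = 9*Q)
O = 10
H = -2 (H = 2 - 4 = -2)
B = -12 (B = -2 - 1*10 = -2 - 10 = -12)
d(-4, -5)*(((B + 20) + 30) - 68) = (9*(-4))*(((-12 + 20) + 30) - 68) = -36*((8 + 30) - 68) = -36*(38 - 68) = -36*(-30) = 1080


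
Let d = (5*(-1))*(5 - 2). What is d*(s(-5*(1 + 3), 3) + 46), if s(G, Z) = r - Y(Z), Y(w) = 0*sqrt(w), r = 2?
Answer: -720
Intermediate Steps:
Y(w) = 0
s(G, Z) = 2 (s(G, Z) = 2 - 1*0 = 2 + 0 = 2)
d = -15 (d = -5*3 = -15)
d*(s(-5*(1 + 3), 3) + 46) = -15*(2 + 46) = -15*48 = -720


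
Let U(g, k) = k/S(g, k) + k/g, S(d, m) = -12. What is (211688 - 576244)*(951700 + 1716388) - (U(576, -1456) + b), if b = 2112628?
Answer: -35016105660293/36 ≈ -9.7267e+11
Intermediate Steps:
U(g, k) = -k/12 + k/g (U(g, k) = k/(-12) + k/g = k*(-1/12) + k/g = -k/12 + k/g)
(211688 - 576244)*(951700 + 1716388) - (U(576, -1456) + b) = (211688 - 576244)*(951700 + 1716388) - ((-1/12*(-1456) - 1456/576) + 2112628) = -364556*2668088 - ((364/3 - 1456*1/576) + 2112628) = -972667488928 - ((364/3 - 91/36) + 2112628) = -972667488928 - (4277/36 + 2112628) = -972667488928 - 1*76058885/36 = -972667488928 - 76058885/36 = -35016105660293/36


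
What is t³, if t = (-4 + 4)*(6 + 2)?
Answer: 0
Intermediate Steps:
t = 0 (t = 0*8 = 0)
t³ = 0³ = 0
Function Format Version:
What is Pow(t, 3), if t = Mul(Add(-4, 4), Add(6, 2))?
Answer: 0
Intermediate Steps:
t = 0 (t = Mul(0, 8) = 0)
Pow(t, 3) = Pow(0, 3) = 0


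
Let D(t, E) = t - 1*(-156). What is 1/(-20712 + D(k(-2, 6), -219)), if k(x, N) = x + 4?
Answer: -1/20554 ≈ -4.8652e-5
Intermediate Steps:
k(x, N) = 4 + x
D(t, E) = 156 + t (D(t, E) = t + 156 = 156 + t)
1/(-20712 + D(k(-2, 6), -219)) = 1/(-20712 + (156 + (4 - 2))) = 1/(-20712 + (156 + 2)) = 1/(-20712 + 158) = 1/(-20554) = -1/20554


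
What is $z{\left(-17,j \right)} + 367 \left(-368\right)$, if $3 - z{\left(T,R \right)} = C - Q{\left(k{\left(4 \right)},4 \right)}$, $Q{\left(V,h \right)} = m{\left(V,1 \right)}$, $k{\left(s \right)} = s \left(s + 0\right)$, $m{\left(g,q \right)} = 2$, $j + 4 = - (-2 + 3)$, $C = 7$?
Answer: $-135058$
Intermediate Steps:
$j = -5$ ($j = -4 - \left(-2 + 3\right) = -4 - 1 = -5$)
$k{\left(s \right)} = s^{2}$ ($k{\left(s \right)} = s s = s^{2}$)
$Q{\left(V,h \right)} = 2$
$z{\left(T,R \right)} = -2$ ($z{\left(T,R \right)} = 3 - \left(7 - 2\right) = 3 - 5 = -2$)
$z{\left(-17,j \right)} + 367 \left(-368\right) = -2 + 367 \left(-368\right) = -2 - 135056 = -135058$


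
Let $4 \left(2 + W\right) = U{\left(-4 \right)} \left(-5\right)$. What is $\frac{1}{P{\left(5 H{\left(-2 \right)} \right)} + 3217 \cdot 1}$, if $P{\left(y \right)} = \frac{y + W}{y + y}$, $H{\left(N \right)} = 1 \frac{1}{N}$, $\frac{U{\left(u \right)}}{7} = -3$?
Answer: $\frac{20}{64253} \approx 0.00031127$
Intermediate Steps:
$U{\left(u \right)} = -21$ ($U{\left(u \right)} = 7 \left(-3\right) = -21$)
$H{\left(N \right)} = \frac{1}{N}$
$W = \frac{97}{4}$ ($W = -2 + \frac{\left(-21\right) \left(-5\right)}{4} = -2 + \frac{1}{4} \cdot 105 = -2 + \frac{105}{4} = \frac{97}{4} \approx 24.25$)
$P{\left(y \right)} = \frac{\frac{97}{4} + y}{2 y}$ ($P{\left(y \right)} = \frac{y + \frac{97}{4}}{y + y} = \frac{\frac{97}{4} + y}{2 y}$)
$\frac{1}{P{\left(5 H{\left(-2 \right)} \right)} + 3217 \cdot 1} = \frac{1}{\frac{97 + 4 \frac{5}{-2}}{8 \frac{5}{-2}} + 3217 \cdot 1} = \frac{1}{\frac{97 + 4 \cdot 5 \left(- \frac{1}{2}\right)}{8 \cdot 5 \left(- \frac{1}{2}\right)} + 3217} = \frac{1}{\frac{97 + 4 \left(- \frac{5}{2}\right)}{8 \left(- \frac{5}{2}\right)} + 3217} = \frac{1}{\frac{1}{8} \left(- \frac{2}{5}\right) \left(97 - 10\right) + 3217} = \frac{1}{\frac{1}{8} \left(- \frac{2}{5}\right) 87 + 3217} = \frac{1}{- \frac{87}{20} + 3217} = \frac{1}{\frac{64253}{20}} = \frac{20}{64253}$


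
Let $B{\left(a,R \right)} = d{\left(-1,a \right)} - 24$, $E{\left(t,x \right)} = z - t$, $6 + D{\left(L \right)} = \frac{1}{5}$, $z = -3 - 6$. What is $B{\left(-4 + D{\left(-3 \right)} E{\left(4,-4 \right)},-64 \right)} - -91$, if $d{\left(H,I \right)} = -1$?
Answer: $66$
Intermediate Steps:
$z = -9$ ($z = -3 - 6 = -9$)
$D{\left(L \right)} = - \frac{29}{5}$ ($D{\left(L \right)} = -6 + \frac{1}{5} = - \frac{29}{5}$)
$E{\left(t,x \right)} = -9 - t$
$B{\left(a,R \right)} = -25$ ($B{\left(a,R \right)} = -1 - 24 = -25$)
$B{\left(-4 + D{\left(-3 \right)} E{\left(4,-4 \right)},-64 \right)} - -91 = -25 - -91 = -25 + \left(-21 + 112\right) = -25 + 91 = 66$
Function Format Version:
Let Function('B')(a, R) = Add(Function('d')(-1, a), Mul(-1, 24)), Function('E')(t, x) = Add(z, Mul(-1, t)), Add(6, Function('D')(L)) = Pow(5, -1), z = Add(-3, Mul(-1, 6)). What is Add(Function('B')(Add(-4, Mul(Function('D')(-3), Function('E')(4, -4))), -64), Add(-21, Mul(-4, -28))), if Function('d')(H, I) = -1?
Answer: 66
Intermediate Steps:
z = -9 (z = Add(-3, -6) = -9)
Function('D')(L) = Rational(-29, 5) (Function('D')(L) = Add(-6, Pow(5, -1)) = Add(-6, Rational(1, 5)) = Rational(-29, 5))
Function('E')(t, x) = Add(-9, Mul(-1, t))
Function('B')(a, R) = -25 (Function('B')(a, R) = Add(-1, Mul(-1, 24)) = Add(-1, -24) = -25)
Add(Function('B')(Add(-4, Mul(Function('D')(-3), Function('E')(4, -4))), -64), Add(-21, Mul(-4, -28))) = Add(-25, Add(-21, Mul(-4, -28))) = Add(-25, Add(-21, 112)) = Add(-25, 91) = 66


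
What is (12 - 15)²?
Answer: 9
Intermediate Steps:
(12 - 15)² = (-3)² = 9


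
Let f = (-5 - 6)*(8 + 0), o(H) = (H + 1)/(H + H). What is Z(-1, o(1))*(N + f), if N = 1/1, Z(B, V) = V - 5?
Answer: 348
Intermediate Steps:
o(H) = (1 + H)/(2*H) (o(H) = (1 + H)/((2*H)) = (1 + H)*(1/(2*H)) = (1 + H)/(2*H))
Z(B, V) = -5 + V
f = -88 (f = -11*8 = -88)
N = 1 (N = 1*1 = 1)
Z(-1, o(1))*(N + f) = (-5 + (½)*(1 + 1)/1)*(1 - 88) = (-5 + (½)*1*2)*(-87) = (-5 + 1)*(-87) = -4*(-87) = 348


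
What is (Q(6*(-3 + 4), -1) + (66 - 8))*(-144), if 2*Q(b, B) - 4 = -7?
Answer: -8136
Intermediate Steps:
Q(b, B) = -3/2 (Q(b, B) = 2 + (½)*(-7) = 2 - 7/2 = -3/2)
(Q(6*(-3 + 4), -1) + (66 - 8))*(-144) = (-3/2 + (66 - 8))*(-144) = (-3/2 + 58)*(-144) = (113/2)*(-144) = -8136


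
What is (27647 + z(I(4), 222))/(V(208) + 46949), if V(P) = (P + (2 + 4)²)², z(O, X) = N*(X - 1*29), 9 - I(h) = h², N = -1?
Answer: 27454/106485 ≈ 0.25782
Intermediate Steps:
I(h) = 9 - h²
z(O, X) = 29 - X (z(O, X) = -(X - 1*29) = -(X - 29) = -(-29 + X) = 29 - X)
V(P) = (36 + P)² (V(P) = (P + 6²)² = (P + 36)² = (36 + P)²)
(27647 + z(I(4), 222))/(V(208) + 46949) = (27647 + (29 - 1*222))/((36 + 208)² + 46949) = (27647 + (29 - 222))/(244² + 46949) = (27647 - 193)/(59536 + 46949) = 27454/106485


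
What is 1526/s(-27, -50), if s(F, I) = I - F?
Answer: -1526/23 ≈ -66.348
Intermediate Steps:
1526/s(-27, -50) = 1526/(-50 - 1*(-27)) = 1526/(-50 + 27) = 1526/(-23) = -1/23*1526 = -1526/23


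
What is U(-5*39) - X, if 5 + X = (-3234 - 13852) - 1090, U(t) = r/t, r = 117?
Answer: 90902/5 ≈ 18180.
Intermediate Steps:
U(t) = 117/t
X = -18181 (X = -5 + ((-3234 - 13852) - 1090) = -5 + (-17086 - 1090) = -5 - 18176 = -18181)
U(-5*39) - X = 117/((-5*39)) - 1*(-18181) = 117/(-195) + 18181 = 117*(-1/195) + 18181 = -⅗ + 18181 = 90902/5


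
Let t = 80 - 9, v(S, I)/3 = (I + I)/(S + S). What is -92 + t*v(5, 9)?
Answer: 1457/5 ≈ 291.40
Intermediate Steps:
v(S, I) = 3*I/S (v(S, I) = 3*((I + I)/(S + S)) = 3*((2*I)/((2*S))) = 3*((2*I)*(1/(2*S))) = 3*(I/S) = 3*I/S)
t = 71
-92 + t*v(5, 9) = -92 + 71*(3*9/5) = -92 + 71*(3*9*(⅕)) = -92 + 71*(27/5) = -92 + 1917/5 = 1457/5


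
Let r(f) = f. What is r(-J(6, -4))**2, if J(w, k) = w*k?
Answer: 576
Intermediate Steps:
J(w, k) = k*w
r(-J(6, -4))**2 = (-(-4)*6)**2 = (-1*(-24))**2 = 24**2 = 576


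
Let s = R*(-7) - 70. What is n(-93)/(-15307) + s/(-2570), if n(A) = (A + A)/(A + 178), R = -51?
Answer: -74587249/668762830 ≈ -0.11153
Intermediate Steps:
n(A) = 2*A/(178 + A) (n(A) = (2*A)/(178 + A) = 2*A/(178 + A))
s = 287 (s = -51*(-7) - 70 = 357 - 70 = 287)
n(-93)/(-15307) + s/(-2570) = (2*(-93)/(178 - 93))/(-15307) + 287/(-2570) = (2*(-93)/85)*(-1/15307) + 287*(-1/2570) = (2*(-93)*(1/85))*(-1/15307) - 287/2570 = -186/85*(-1/15307) - 287/2570 = 186/1301095 - 287/2570 = -74587249/668762830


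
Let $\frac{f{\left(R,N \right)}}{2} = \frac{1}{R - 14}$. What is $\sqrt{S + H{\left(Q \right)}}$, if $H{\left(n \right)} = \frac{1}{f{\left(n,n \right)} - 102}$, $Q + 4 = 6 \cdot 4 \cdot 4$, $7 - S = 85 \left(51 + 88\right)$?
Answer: $\frac{i \sqrt{186761729535}}{3977} \approx 108.66 i$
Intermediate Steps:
$f{\left(R,N \right)} = \frac{2}{-14 + R}$ ($f{\left(R,N \right)} = \frac{2}{R - 14} = \frac{2}{-14 + R}$)
$S = -11808$ ($S = 7 - 85 \left(51 + 88\right) = 7 - 85 \cdot 139 = 7 - 11815 = -11808$)
$Q = 92$ ($Q = -4 + 6 \cdot 4 \cdot 4 = -4 + 24 \cdot 4 = -4 + 96 = 92$)
$H{\left(n \right)} = \frac{1}{-102 + \frac{2}{-14 + n}}$ ($H{\left(n \right)} = \frac{1}{\frac{2}{-14 + n} - 102} = \frac{1}{-102 + \frac{2}{-14 + n}}$)
$\sqrt{S + H{\left(Q \right)}} = \sqrt{-11808 + \frac{14 - 92}{2 \left(-715 + 51 \cdot 92\right)}} = \sqrt{-11808 + \frac{14 - 92}{2 \left(-715 + 4692\right)}} = \sqrt{-11808 + \frac{1}{2} \cdot \frac{1}{3977} \left(-78\right)} = \sqrt{-11808 - \frac{39}{3977}} = \sqrt{- \frac{46960455}{3977}} = \frac{i \sqrt{186761729535}}{3977}$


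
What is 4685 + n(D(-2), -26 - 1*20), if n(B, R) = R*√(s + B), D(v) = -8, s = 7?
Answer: 4685 - 46*I ≈ 4685.0 - 46.0*I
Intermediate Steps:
n(B, R) = R*√(7 + B)
4685 + n(D(-2), -26 - 1*20) = 4685 + (-26 - 1*20)*√(7 - 8) = 4685 + (-26 - 20)*√(-1) = 4685 - 46*I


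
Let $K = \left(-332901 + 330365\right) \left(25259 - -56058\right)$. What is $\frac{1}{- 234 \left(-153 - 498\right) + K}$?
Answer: $- \frac{1}{206067578} \approx -4.8528 \cdot 10^{-9}$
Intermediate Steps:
$K = -206219912$ ($K = - 2536 \left(25259 + \left(56398 - 340\right)\right) = - 2536 \left(25259 + 56058\right) = \left(-2536\right) 81317 = -206219912$)
$\frac{1}{- 234 \left(-153 - 498\right) + K} = \frac{1}{- 234 \left(-153 - 498\right) - 206219912} = \frac{1}{\left(-234\right) \left(-651\right) - 206219912} = \frac{1}{152334 - 206219912} = \frac{1}{-206067578} = - \frac{1}{206067578}$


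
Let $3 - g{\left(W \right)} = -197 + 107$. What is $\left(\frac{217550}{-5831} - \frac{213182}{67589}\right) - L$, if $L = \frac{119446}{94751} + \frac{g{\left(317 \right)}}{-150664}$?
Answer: $- \frac{234742201067758428647}{5626163617777884776} \approx -41.723$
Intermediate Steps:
$g{\left(W \right)} = 93$ ($g{\left(W \right)} = 3 - \left(-197 + 107\right) = 3 - -90 = 3 + 90 = 93$)
$L = \frac{17987400301}{14275564664}$ ($L = \frac{119446}{94751} + \frac{93}{-150664} = 119446 \cdot \frac{1}{94751} + 93 \left(- \frac{1}{150664}\right) = \frac{119446}{94751} - \frac{93}{150664} = \frac{17987400301}{14275564664} \approx 1.26$)
$\left(\frac{217550}{-5831} - \frac{213182}{67589}\right) - L = \left(\frac{217550}{-5831} - \frac{213182}{67589}\right) - \frac{17987400301}{14275564664} = \left(217550 \left(- \frac{1}{5831}\right) - \frac{213182}{67589}\right) - \frac{17987400301}{14275564664} = \left(- \frac{217550}{5831} - \frac{213182}{67589}\right) - \frac{17987400301}{14275564664} = - \frac{15947051192}{394111459} - \frac{17987400301}{14275564664} = - \frac{234742201067758428647}{5626163617777884776}$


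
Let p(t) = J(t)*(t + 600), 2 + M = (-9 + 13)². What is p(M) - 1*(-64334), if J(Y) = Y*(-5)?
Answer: 21354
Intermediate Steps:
J(Y) = -5*Y
M = 14 (M = -2 + (-9 + 13)² = -2 + 4² = -2 + 16 = 14)
p(t) = -5*t*(600 + t) (p(t) = (-5*t)*(t + 600) = (-5*t)*(600 + t) = -5*t*(600 + t))
p(M) - 1*(-64334) = -5*14*(600 + 14) - 1*(-64334) = -5*14*614 + 64334 = -42980 + 64334 = 21354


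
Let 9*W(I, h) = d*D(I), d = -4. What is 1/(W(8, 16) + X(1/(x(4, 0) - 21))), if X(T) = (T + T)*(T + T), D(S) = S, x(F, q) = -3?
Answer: -144/511 ≈ -0.28180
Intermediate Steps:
X(T) = 4*T² (X(T) = (2*T)*(2*T) = 4*T²)
W(I, h) = -4*I/9 (W(I, h) = (-4*I)/9 = -4*I/9)
1/(W(8, 16) + X(1/(x(4, 0) - 21))) = 1/(-4/9*8 + 4*(1/(-3 - 21))²) = 1/(-32/9 + 4*(1/(-24))²) = 1/(-32/9 + 4*(-1/24)²) = 1/(-32/9 + 4*(1/576)) = 1/(-32/9 + 1/144) = 1/(-511/144) = -144/511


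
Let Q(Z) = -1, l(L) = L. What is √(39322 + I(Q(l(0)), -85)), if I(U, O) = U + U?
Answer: 2*√9830 ≈ 198.29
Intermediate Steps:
I(U, O) = 2*U
√(39322 + I(Q(l(0)), -85)) = √(39322 + 2*(-1)) = √(39322 - 2) = √39320 = 2*√9830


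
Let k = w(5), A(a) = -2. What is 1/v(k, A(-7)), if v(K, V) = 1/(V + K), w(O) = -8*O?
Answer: -42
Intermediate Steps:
k = -40 (k = -8*5 = -40)
v(K, V) = 1/(K + V)
1/v(k, A(-7)) = 1/(1/(-40 - 2)) = 1/(1/(-42)) = 1/(-1/42) = -42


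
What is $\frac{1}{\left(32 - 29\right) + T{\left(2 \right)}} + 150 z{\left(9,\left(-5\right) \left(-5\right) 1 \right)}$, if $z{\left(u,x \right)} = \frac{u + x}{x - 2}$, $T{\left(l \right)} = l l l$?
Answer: $\frac{56123}{253} \approx 221.83$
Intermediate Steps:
$T{\left(l \right)} = l^{3}$ ($T{\left(l \right)} = l^{2} l = l^{3}$)
$z{\left(u,x \right)} = \frac{u + x}{-2 + x}$
$\frac{1}{\left(32 - 29\right) + T{\left(2 \right)}} + 150 z{\left(9,\left(-5\right) \left(-5\right) 1 \right)} = \frac{1}{\left(32 - 29\right) + 2^{3}} + 150 \frac{9 + \left(-5\right) \left(-5\right) 1}{-2 + \left(-5\right) \left(-5\right) 1} = \frac{1}{3 + 8} + 150 \frac{9 + 25 \cdot 1}{-2 + 25 \cdot 1} = \frac{1}{11} + 150 \frac{9 + 25}{-2 + 25} = \frac{1}{11} + 150 \cdot \frac{1}{23} \cdot 34 = \frac{1}{11} + 150 \cdot \frac{34}{23} = \frac{1}{11} + \frac{5100}{23} = \frac{56123}{253}$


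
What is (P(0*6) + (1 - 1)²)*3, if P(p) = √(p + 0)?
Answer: 0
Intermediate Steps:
P(p) = √p
(P(0*6) + (1 - 1)²)*3 = (√(0*6) + (1 - 1)²)*3 = (√0 + 0²)*3 = (0 + 0)*3 = 0*3 = 0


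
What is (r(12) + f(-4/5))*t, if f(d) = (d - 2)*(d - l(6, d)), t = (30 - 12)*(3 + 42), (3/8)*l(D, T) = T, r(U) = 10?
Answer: 5076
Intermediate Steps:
l(D, T) = 8*T/3
t = 810 (t = 18*45 = 810)
f(d) = -5*d*(-2 + d)/3 (f(d) = (d - 2)*(d - 8*d/3) = (-2 + d)*(d - 8*d/3) = (-2 + d)*(-5*d/3) = -5*d*(-2 + d)/3)
(r(12) + f(-4/5))*t = (10 + 5*(-4/5)*(2 - (-4)/5)/3)*810 = (10 + 5*(-4*1/5)*(2 - (-4)/5)/3)*810 = (10 + (5/3)*(-4/5)*(2 - 1*(-4/5)))*810 = (10 + (5/3)*(-4/5)*(2 + 4/5))*810 = (10 + (5/3)*(-4/5)*(14/5))*810 = (10 - 56/15)*810 = (94/15)*810 = 5076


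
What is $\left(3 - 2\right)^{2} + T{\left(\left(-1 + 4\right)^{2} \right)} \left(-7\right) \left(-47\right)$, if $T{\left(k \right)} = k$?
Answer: $2962$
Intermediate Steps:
$\left(3 - 2\right)^{2} + T{\left(\left(-1 + 4\right)^{2} \right)} \left(-7\right) \left(-47\right) = \left(3 - 2\right)^{2} + \left(-1 + 4\right)^{2} \left(-7\right) \left(-47\right) = 1^{2} + 3^{2} \left(-7\right) \left(-47\right) = 1 + 9 \left(-7\right) \left(-47\right) = 1 - -2961 = 1 + 2961 = 2962$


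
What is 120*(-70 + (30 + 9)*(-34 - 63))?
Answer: -462360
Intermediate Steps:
120*(-70 + (30 + 9)*(-34 - 63)) = 120*(-70 + 39*(-97)) = 120*(-70 - 3783) = 120*(-3853) = -462360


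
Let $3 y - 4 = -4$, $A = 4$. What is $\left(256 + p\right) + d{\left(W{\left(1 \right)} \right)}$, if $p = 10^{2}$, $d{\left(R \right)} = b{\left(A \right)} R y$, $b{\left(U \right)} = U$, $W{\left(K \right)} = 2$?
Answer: $356$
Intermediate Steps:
$y = 0$ ($y = \frac{4}{3} + \frac{1}{3} \left(-4\right) = \frac{4}{3} - \frac{4}{3} = 0$)
$d{\left(R \right)} = 0$ ($d{\left(R \right)} = 4 R 0 = 0$)
$p = 100$
$\left(256 + p\right) + d{\left(W{\left(1 \right)} \right)} = \left(256 + 100\right) + 0 = 356 + 0 = 356$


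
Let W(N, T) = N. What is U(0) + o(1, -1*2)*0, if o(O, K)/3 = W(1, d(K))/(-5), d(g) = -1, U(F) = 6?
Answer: 6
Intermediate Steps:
o(O, K) = -⅗ (o(O, K) = 3*(1/(-5)) = 3*(1*(-⅕)) = 3*(-⅕) = -⅗)
U(0) + o(1, -1*2)*0 = 6 - ⅗*0 = 6 + 0 = 6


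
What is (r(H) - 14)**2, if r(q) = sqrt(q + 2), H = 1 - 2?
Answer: 169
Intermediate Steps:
H = -1
r(q) = sqrt(2 + q)
(r(H) - 14)**2 = (sqrt(2 - 1) - 14)**2 = (sqrt(1) - 14)**2 = (1 - 14)**2 = (-13)**2 = 169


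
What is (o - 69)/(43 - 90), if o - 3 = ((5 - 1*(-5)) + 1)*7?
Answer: -11/47 ≈ -0.23404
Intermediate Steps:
o = 80 (o = 3 + ((5 - 1*(-5)) + 1)*7 = 3 + ((5 + 5) + 1)*7 = 3 + (10 + 1)*7 = 3 + 11*7 = 3 + 77 = 80)
(o - 69)/(43 - 90) = (80 - 69)/(43 - 90) = 11/(-47) = 11*(-1/47) = -11/47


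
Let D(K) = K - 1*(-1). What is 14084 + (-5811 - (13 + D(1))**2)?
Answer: 8048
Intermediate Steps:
D(K) = 1 + K (D(K) = K + 1 = 1 + K)
14084 + (-5811 - (13 + D(1))**2) = 14084 + (-5811 - (13 + (1 + 1))**2) = 14084 + (-5811 - (13 + 2)**2) = 14084 + (-5811 - 1*15**2) = 14084 + (-5811 - 1*225) = 14084 + (-5811 - 225) = 14084 - 6036 = 8048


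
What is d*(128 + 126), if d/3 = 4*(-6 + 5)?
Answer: -3048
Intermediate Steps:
d = -12 (d = 3*(4*(-6 + 5)) = 3*(4*(-1)) = 3*(-4) = -12)
d*(128 + 126) = -12*(128 + 126) = -12*254 = -3048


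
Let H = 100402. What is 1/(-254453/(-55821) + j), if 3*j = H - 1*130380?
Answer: -18607/185848731 ≈ -0.00010012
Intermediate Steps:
j = -29978/3 (j = (100402 - 1*130380)/3 = (100402 - 130380)/3 = (⅓)*(-29978) = -29978/3 ≈ -9992.7)
1/(-254453/(-55821) + j) = 1/(-254453/(-55821) - 29978/3) = 1/(-254453*(-1/55821) - 29978/3) = 1/(254453/55821 - 29978/3) = 1/(-185848731/18607) = -18607/185848731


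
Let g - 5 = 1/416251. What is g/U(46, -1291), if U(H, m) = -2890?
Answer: -1040628/601482695 ≈ -0.0017301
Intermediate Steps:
g = 2081256/416251 (g = 5 + 1/416251 = 2081256/416251 ≈ 5.0000)
g/U(46, -1291) = (2081256/416251)/(-2890) = (2081256/416251)*(-1/2890) = -1040628/601482695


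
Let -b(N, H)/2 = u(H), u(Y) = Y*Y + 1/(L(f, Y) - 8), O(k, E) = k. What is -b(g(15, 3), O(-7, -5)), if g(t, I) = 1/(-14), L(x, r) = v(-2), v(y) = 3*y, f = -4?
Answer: 685/7 ≈ 97.857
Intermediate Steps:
L(x, r) = -6 (L(x, r) = 3*(-2) = -6)
g(t, I) = -1/14
u(Y) = -1/14 + Y² (u(Y) = Y*Y + 1/(-6 - 8) = Y² + 1/(-14) = Y² - 1/14 = -1/14 + Y²)
b(N, H) = ⅐ - 2*H² (b(N, H) = -2*(-1/14 + H²) = ⅐ - 2*H²)
-b(g(15, 3), O(-7, -5)) = -(⅐ - 2*(-7)²) = -(⅐ - 2*49) = -(⅐ - 98) = -1*(-685/7) = 685/7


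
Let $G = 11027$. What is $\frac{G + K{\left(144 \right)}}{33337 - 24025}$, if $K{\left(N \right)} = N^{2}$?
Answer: $\frac{31763}{9312} \approx 3.411$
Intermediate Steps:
$\frac{G + K{\left(144 \right)}}{33337 - 24025} = \frac{11027 + 144^{2}}{33337 - 24025} = \frac{11027 + 20736}{9312} = 31763 \cdot \frac{1}{9312} = \frac{31763}{9312}$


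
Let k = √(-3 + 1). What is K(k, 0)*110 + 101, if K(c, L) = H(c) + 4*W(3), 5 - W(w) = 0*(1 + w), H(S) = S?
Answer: 2301 + 110*I*√2 ≈ 2301.0 + 155.56*I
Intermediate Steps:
k = I*√2 (k = √(-2) = I*√2 ≈ 1.4142*I)
W(w) = 5 (W(w) = 5 - 0*(1 + w) = 5 - 1*0 = 5 + 0 = 5)
K(c, L) = 20 + c (K(c, L) = c + 4*5 = c + 20 = 20 + c)
K(k, 0)*110 + 101 = (20 + I*√2)*110 + 101 = (2200 + 110*I*√2) + 101 = 2301 + 110*I*√2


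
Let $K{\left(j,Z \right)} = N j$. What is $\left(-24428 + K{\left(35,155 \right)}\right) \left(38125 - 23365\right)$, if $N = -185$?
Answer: $-456128280$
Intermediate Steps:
$K{\left(j,Z \right)} = - 185 j$
$\left(-24428 + K{\left(35,155 \right)}\right) \left(38125 - 23365\right) = \left(-24428 - 6475\right) \left(38125 - 23365\right) = \left(-24428 - 6475\right) 14760 = \left(-30903\right) 14760 = -456128280$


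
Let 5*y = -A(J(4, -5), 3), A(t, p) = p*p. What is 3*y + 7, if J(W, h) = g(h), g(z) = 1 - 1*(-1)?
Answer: 8/5 ≈ 1.6000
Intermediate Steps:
g(z) = 2 (g(z) = 1 + 1 = 2)
J(W, h) = 2
A(t, p) = p²
y = -9/5 (y = (-1*3²)/5 = (-1*9)/5 = (⅕)*(-9) = -9/5 ≈ -1.8000)
3*y + 7 = 3*(-9/5) + 7 = -27/5 + 7 = 8/5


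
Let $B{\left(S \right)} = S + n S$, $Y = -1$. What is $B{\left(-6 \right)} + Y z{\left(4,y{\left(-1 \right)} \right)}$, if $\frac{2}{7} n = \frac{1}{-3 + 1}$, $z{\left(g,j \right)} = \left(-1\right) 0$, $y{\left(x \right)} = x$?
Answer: $\frac{9}{2} \approx 4.5$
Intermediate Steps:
$z{\left(g,j \right)} = 0$
$n = - \frac{7}{4}$ ($n = \frac{7}{2 \left(-3 + 1\right)} = \frac{7}{2 \left(-2\right)} = \frac{7}{2} \left(- \frac{1}{2}\right) = - \frac{7}{4} \approx -1.75$)
$B{\left(S \right)} = - \frac{3 S}{4}$ ($B{\left(S \right)} = S - \frac{7 S}{4} = - \frac{3 S}{4}$)
$B{\left(-6 \right)} + Y z{\left(4,y{\left(-1 \right)} \right)} = \left(- \frac{3}{4}\right) \left(-6\right) - 0 = \frac{9}{2} + 0 = \frac{9}{2}$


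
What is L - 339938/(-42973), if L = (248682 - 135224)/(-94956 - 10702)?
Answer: 2217252755/324317231 ≈ 6.8367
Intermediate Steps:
L = -56729/52829 (L = 113458/(-105658) = 113458*(-1/105658) = -56729/52829 ≈ -1.0738)
L - 339938/(-42973) = -56729/52829 - 339938/(-42973) = -56729/52829 - 339938*(-1/42973) = -56729/52829 + 339938/42973 = 2217252755/324317231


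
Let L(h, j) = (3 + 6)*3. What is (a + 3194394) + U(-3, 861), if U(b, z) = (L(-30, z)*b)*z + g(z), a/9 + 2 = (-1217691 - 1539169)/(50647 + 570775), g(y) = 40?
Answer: 970858488055/310711 ≈ 3.1246e+6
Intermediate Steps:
L(h, j) = 27 (L(h, j) = 9*3 = 27)
a = -17998668/310711 (a = -18 + 9*((-1217691 - 1539169)/(50647 + 570775)) = -18 + 9*(-2756860/621422) = -18 + 9*(-2756860*1/621422) = -18 + 9*(-1378430/310711) = -18 - 12405870/310711 = -17998668/310711 ≈ -57.927)
U(b, z) = 40 + 27*b*z (U(b, z) = (27*b)*z + 40 = 27*b*z + 40 = 40 + 27*b*z)
(a + 3194394) + U(-3, 861) = (-17998668/310711 + 3194394) + (40 + 27*(-3)*861) = 992515355466/310711 + (40 - 69741) = 992515355466/310711 - 69701 = 970858488055/310711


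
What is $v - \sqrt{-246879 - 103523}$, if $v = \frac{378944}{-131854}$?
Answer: $- \frac{189472}{65927} - i \sqrt{350402} \approx -2.874 - 591.95 i$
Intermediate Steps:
$v = - \frac{189472}{65927}$ ($v = 378944 \left(- \frac{1}{131854}\right) = - \frac{189472}{65927} \approx -2.874$)
$v - \sqrt{-246879 - 103523} = - \frac{189472}{65927} - \sqrt{-246879 - 103523} = - \frac{189472}{65927} - \sqrt{-350402} = - \frac{189472}{65927} - i \sqrt{350402}$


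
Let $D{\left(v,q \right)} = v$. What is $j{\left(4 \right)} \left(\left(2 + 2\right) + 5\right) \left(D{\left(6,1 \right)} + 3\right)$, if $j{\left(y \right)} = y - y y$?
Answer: $-972$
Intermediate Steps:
$j{\left(y \right)} = y - y^{2}$
$j{\left(4 \right)} \left(\left(2 + 2\right) + 5\right) \left(D{\left(6,1 \right)} + 3\right) = 4 \left(1 - 4\right) \left(\left(2 + 2\right) + 5\right) \left(6 + 3\right) = 4 \left(1 - 4\right) \left(4 + 5\right) 9 = 4 \left(-3\right) 9 \cdot 9 = \left(-12\right) 81 = -972$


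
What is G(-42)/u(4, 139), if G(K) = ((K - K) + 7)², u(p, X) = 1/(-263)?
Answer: -12887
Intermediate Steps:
u(p, X) = -1/263
G(K) = 49 (G(K) = (0 + 7)² = 7² = 49)
G(-42)/u(4, 139) = 49/(-1/263) = 49*(-263) = -12887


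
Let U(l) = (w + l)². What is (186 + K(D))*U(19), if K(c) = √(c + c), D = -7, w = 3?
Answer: 90024 + 484*I*√14 ≈ 90024.0 + 1811.0*I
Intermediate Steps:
K(c) = √2*√c (K(c) = √(2*c) = √2*√c)
U(l) = (3 + l)²
(186 + K(D))*U(19) = (186 + √2*√(-7))*(3 + 19)² = (186 + √2*(I*√7))*22² = (186 + I*√14)*484 = 90024 + 484*I*√14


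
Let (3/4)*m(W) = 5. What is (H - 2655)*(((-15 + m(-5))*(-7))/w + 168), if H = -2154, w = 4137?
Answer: -477516067/591 ≈ -8.0798e+5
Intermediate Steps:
m(W) = 20/3 (m(W) = (4/3)*5 = 20/3)
(H - 2655)*(((-15 + m(-5))*(-7))/w + 168) = (-2154 - 2655)*(((-15 + 20/3)*(-7))/4137 + 168) = -4809*(-25/3*(-7)*(1/4137) + 168) = -4809*((175/3)*(1/4137) + 168) = -4809*(25/1773 + 168) = -4809*297889/1773 = -477516067/591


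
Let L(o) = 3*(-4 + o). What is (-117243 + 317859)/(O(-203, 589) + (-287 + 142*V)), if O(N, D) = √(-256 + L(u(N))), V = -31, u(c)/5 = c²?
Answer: -36180324/821879 - 7716*√617867/821879 ≈ -51.401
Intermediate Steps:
u(c) = 5*c²
L(o) = -12 + 3*o
O(N, D) = √(-268 + 15*N²) (O(N, D) = √(-256 + (-12 + 3*(5*N²))) = √(-256 + (-12 + 15*N²)) = √(-268 + 15*N²))
(-117243 + 317859)/(O(-203, 589) + (-287 + 142*V)) = (-117243 + 317859)/(√(-268 + 15*(-203)²) + (-287 + 142*(-31))) = 200616/(√(-268 + 15*41209) + (-287 - 4402)) = 200616/(√(-268 + 618135) - 4689) = 200616/(√617867 - 4689) = 200616/(-4689 + √617867)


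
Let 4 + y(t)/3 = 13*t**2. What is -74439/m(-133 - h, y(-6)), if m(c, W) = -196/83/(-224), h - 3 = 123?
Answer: -49427496/7 ≈ -7.0611e+6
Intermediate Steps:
h = 126 (h = 3 + 123 = 126)
y(t) = -12 + 39*t**2 (y(t) = -12 + 3*(13*t**2) = -12 + 39*t**2)
m(c, W) = 7/664 (m(c, W) = -196*1/83*(-1/224) = -196/83*(-1/224) = 7/664)
-74439/m(-133 - h, y(-6)) = -74439/7/664 = -74439*664/7 = -49427496/7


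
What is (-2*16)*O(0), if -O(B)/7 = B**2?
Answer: 0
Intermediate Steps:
O(B) = -7*B**2
(-2*16)*O(0) = (-2*16)*(-7*0**2) = -(-224)*0 = -32*0 = 0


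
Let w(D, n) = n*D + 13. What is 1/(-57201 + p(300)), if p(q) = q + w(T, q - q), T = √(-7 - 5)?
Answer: -1/56888 ≈ -1.7578e-5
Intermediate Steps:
T = 2*I*√3 (T = √(-12) = 2*I*√3 ≈ 3.4641*I)
w(D, n) = 13 + D*n (w(D, n) = D*n + 13 = 13 + D*n)
p(q) = 13 + q (p(q) = q + (13 + (2*I*√3)*(q - q)) = q + (13 + (2*I*√3)*0) = q + (13 + 0) = q + 13 = 13 + q)
1/(-57201 + p(300)) = 1/(-57201 + (13 + 300)) = 1/(-57201 + 313) = 1/(-56888) = -1/56888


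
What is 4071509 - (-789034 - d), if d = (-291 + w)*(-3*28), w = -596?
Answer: 4935051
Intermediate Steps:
d = 74508 (d = (-291 - 596)*(-3*28) = -887*(-84) = 74508)
4071509 - (-789034 - d) = 4071509 - (-789034 - 1*74508) = 4071509 - (-789034 - 74508) = 4071509 - 1*(-863542) = 4071509 + 863542 = 4935051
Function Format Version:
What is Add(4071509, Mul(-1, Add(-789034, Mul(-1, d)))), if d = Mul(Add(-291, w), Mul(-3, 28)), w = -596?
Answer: 4935051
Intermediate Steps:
d = 74508 (d = Mul(Add(-291, -596), Mul(-3, 28)) = Mul(-887, -84) = 74508)
Add(4071509, Mul(-1, Add(-789034, Mul(-1, d)))) = Add(4071509, Mul(-1, Add(-789034, Mul(-1, 74508)))) = Add(4071509, Mul(-1, Add(-789034, -74508))) = Add(4071509, Mul(-1, -863542)) = Add(4071509, 863542) = 4935051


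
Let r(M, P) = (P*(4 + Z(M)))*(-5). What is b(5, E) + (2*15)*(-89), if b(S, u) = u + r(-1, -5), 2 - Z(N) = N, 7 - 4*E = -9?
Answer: -2491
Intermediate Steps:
E = 4 (E = 7/4 - 1/4*(-9) = 7/4 + 9/4 = 4)
Z(N) = 2 - N
r(M, P) = -5*P*(6 - M) (r(M, P) = (P*(4 + (2 - M)))*(-5) = (P*(6 - M))*(-5) = -5*P*(6 - M))
b(S, u) = 175 + u (b(S, u) = u + 5*(-5)*(-6 - 1) = u + 5*(-5)*(-7) = u + 175 = 175 + u)
b(5, E) + (2*15)*(-89) = (175 + 4) + (2*15)*(-89) = 179 + 30*(-89) = 179 - 2670 = -2491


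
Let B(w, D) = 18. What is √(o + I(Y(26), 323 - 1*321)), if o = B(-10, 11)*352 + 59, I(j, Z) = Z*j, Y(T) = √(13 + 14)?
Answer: √(6395 + 6*√3) ≈ 80.034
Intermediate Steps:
Y(T) = 3*√3 (Y(T) = √27 = 3*√3)
o = 6395 (o = 18*352 + 59 = 6336 + 59 = 6395)
√(o + I(Y(26), 323 - 1*321)) = √(6395 + (323 - 1*321)*(3*√3)) = √(6395 + (323 - 321)*(3*√3)) = √(6395 + 2*(3*√3)) = √(6395 + 6*√3)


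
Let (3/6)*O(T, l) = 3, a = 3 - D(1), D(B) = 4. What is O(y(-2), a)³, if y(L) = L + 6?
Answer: 216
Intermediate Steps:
y(L) = 6 + L
a = -1 (a = 3 - 1*4 = 3 - 4 = -1)
O(T, l) = 6 (O(T, l) = 2*3 = 6)
O(y(-2), a)³ = 6³ = 216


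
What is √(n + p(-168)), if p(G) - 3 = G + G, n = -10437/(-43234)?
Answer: I*√621985292490/43234 ≈ 18.242*I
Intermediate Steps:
n = 10437/43234 (n = -10437*(-1/43234) = 10437/43234 ≈ 0.24141)
p(G) = 3 + 2*G (p(G) = 3 + (G + G) = 3 + 2*G)
√(n + p(-168)) = √(10437/43234 + (3 + 2*(-168))) = √(10437/43234 + (3 - 336)) = √(10437/43234 - 333) = √(-14386485/43234) = I*√621985292490/43234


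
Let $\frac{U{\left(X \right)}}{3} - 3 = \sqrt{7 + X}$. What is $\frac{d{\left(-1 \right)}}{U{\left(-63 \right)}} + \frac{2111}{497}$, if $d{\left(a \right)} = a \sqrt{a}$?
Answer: $\frac{-497 - 18999 i + 12666 \sqrt{14}}{1491 \left(- 3 i + 2 \sqrt{14}\right)} \approx 4.2091 - 0.015385 i$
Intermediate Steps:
$d{\left(a \right)} = a^{\frac{3}{2}}$
$U{\left(X \right)} = 9 + 3 \sqrt{7 + X}$
$\frac{d{\left(-1 \right)}}{U{\left(-63 \right)}} + \frac{2111}{497} = \frac{\left(-1\right)^{\frac{3}{2}}}{9 + 3 \sqrt{7 - 63}} + \frac{2111}{497} = \frac{\left(-1\right) i}{9 + 3 \sqrt{-56}} + 2111 \cdot \frac{1}{497} = \frac{\left(-1\right) i}{9 + 3 \cdot 2 i \sqrt{14}} + \frac{2111}{497} = \frac{\left(-1\right) i}{9 + 6 i \sqrt{14}} + \frac{2111}{497} = - \frac{i}{9 + 6 i \sqrt{14}} + \frac{2111}{497} = \frac{2111}{497} - \frac{i}{9 + 6 i \sqrt{14}}$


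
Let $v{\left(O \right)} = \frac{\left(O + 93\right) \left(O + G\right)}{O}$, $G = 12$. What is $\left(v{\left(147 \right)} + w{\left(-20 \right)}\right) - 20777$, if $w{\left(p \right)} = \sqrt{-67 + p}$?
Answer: $- \frac{1005353}{49} + i \sqrt{87} \approx -20517.0 + 9.3274 i$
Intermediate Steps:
$v{\left(O \right)} = \frac{\left(12 + O\right) \left(93 + O\right)}{O}$ ($v{\left(O \right)} = \frac{\left(O + 93\right) \left(O + 12\right)}{O} = \frac{\left(93 + O\right) \left(12 + O\right)}{O} = \frac{\left(12 + O\right) \left(93 + O\right)}{O}$)
$\left(v{\left(147 \right)} + w{\left(-20 \right)}\right) - 20777 = \left(\left(105 + 147 + \frac{1116}{147}\right) + \sqrt{-67 - 20}\right) - 20777 = \left(\left(105 + 147 + 1116 \cdot \frac{1}{147}\right) + \sqrt{-87}\right) - 20777 = \left(\left(105 + 147 + \frac{372}{49}\right) + i \sqrt{87}\right) - 20777 = \left(\frac{12720}{49} + i \sqrt{87}\right) - 20777 = - \frac{1005353}{49} + i \sqrt{87}$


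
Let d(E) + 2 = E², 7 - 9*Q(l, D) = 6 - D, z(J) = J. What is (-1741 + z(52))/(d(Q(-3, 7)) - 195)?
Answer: 136809/15893 ≈ 8.6081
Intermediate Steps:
Q(l, D) = ⅑ + D/9 (Q(l, D) = 7/9 - (6 - D)/9 = 7/9 + (-⅔ + D/9) = ⅑ + D/9)
d(E) = -2 + E²
(-1741 + z(52))/(d(Q(-3, 7)) - 195) = (-1741 + 52)/((-2 + (⅑ + (⅑)*7)²) - 195) = -1689/((-2 + (⅑ + 7/9)²) - 195) = -1689/((-2 + (8/9)²) - 195) = -1689/((-2 + 64/81) - 195) = -1689/(-98/81 - 195) = -1689/(-15893/81) = -1689*(-81/15893) = 136809/15893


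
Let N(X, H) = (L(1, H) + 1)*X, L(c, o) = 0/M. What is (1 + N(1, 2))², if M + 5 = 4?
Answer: 4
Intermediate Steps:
M = -1 (M = -5 + 4 = -1)
L(c, o) = 0 (L(c, o) = 0/(-1) = 0*(-1) = 0)
N(X, H) = X (N(X, H) = (0 + 1)*X = 1*X = X)
(1 + N(1, 2))² = (1 + 1)² = 2² = 4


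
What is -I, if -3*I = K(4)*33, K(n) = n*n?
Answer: 176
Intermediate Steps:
K(n) = n²
I = -176 (I = -4²*33/3 = -16*33/3 = -⅓*528 = -176)
-I = -1*(-176) = 176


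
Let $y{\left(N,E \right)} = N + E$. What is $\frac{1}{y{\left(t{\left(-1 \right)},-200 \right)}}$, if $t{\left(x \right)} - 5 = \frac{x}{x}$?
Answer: $- \frac{1}{194} \approx -0.0051546$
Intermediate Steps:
$t{\left(x \right)} = 6$ ($t{\left(x \right)} = 5 + \frac{x}{x} = 5 + 1 = 6$)
$y{\left(N,E \right)} = E + N$
$\frac{1}{y{\left(t{\left(-1 \right)},-200 \right)}} = \frac{1}{-200 + 6} = \frac{1}{-194} = - \frac{1}{194}$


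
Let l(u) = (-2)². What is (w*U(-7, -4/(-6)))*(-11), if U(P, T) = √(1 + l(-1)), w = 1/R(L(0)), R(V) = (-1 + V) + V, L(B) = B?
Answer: 11*√5 ≈ 24.597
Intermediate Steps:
l(u) = 4
R(V) = -1 + 2*V
w = -1 (w = 1/(-1 + 2*0) = 1/(-1 + 0) = 1/(-1) = -1)
U(P, T) = √5 (U(P, T) = √(1 + 4) = √5)
(w*U(-7, -4/(-6)))*(-11) = -√5*(-11) = 11*√5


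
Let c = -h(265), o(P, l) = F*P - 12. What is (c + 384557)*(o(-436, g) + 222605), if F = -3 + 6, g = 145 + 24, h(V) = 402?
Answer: 85007739175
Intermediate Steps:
g = 169
F = 3
o(P, l) = -12 + 3*P (o(P, l) = 3*P - 12 = -12 + 3*P)
c = -402 (c = -1*402 = -402)
(c + 384557)*(o(-436, g) + 222605) = (-402 + 384557)*((-12 + 3*(-436)) + 222605) = 384155*((-12 - 1308) + 222605) = 384155*(-1320 + 222605) = 384155*221285 = 85007739175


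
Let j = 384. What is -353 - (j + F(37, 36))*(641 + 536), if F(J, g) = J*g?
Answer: -2020085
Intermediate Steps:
-353 - (j + F(37, 36))*(641 + 536) = -353 - (384 + 37*36)*(641 + 536) = -353 - (384 + 1332)*1177 = -353 - 1716*1177 = -353 - 1*2019732 = -353 - 2019732 = -2020085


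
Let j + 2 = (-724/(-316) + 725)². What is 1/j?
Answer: 6241/3301179454 ≈ 1.8905e-6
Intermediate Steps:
j = 3301179454/6241 (j = -2 + (-724/(-316) + 725)² = -2 + (-724*(-1/316) + 725)² = -2 + (181/79 + 725)² = -2 + (57456/79)² = -2 + 3301191936/6241 = 3301179454/6241 ≈ 5.2895e+5)
1/j = 1/(3301179454/6241) = 6241/3301179454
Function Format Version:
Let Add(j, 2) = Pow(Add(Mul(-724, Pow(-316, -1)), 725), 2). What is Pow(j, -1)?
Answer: Rational(6241, 3301179454) ≈ 1.8905e-6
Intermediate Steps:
j = Rational(3301179454, 6241) (j = Add(-2, Pow(Add(Mul(-724, Pow(-316, -1)), 725), 2)) = Add(-2, Pow(Add(Mul(-724, Rational(-1, 316)), 725), 2)) = Add(-2, Pow(Add(Rational(181, 79), 725), 2)) = Add(-2, Pow(Rational(57456, 79), 2)) = Add(-2, Rational(3301191936, 6241)) = Rational(3301179454, 6241) ≈ 5.2895e+5)
Pow(j, -1) = Pow(Rational(3301179454, 6241), -1) = Rational(6241, 3301179454)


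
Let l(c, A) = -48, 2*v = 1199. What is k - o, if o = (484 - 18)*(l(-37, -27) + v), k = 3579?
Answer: -253420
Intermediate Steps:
v = 1199/2 (v = (½)*1199 = 1199/2 ≈ 599.50)
o = 256999 (o = (484 - 18)*(-48 + 1199/2) = 466*(1103/2) = 256999)
k - o = 3579 - 1*256999 = 3579 - 256999 = -253420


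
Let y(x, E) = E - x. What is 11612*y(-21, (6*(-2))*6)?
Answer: -592212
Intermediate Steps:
11612*y(-21, (6*(-2))*6) = 11612*((6*(-2))*6 - 1*(-21)) = 11612*(-12*6 + 21) = 11612*(-72 + 21) = 11612*(-51) = -592212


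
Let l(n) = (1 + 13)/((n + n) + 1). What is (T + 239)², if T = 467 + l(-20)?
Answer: 757350400/1521 ≈ 4.9793e+5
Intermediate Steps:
l(n) = 14/(1 + 2*n) (l(n) = 14/(2*n + 1) = 14/(1 + 2*n))
T = 18199/39 (T = 467 + 14/(1 + 2*(-20)) = 467 + 14/(1 - 40) = 467 + 14/(-39) = 467 + 14*(-1/39) = 467 - 14/39 = 18199/39 ≈ 466.64)
(T + 239)² = (18199/39 + 239)² = (27520/39)² = 757350400/1521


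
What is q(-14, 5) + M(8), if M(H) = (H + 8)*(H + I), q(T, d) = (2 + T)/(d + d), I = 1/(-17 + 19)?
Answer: 674/5 ≈ 134.80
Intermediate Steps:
I = 1/2 ≈ 0.50000
q(T, d) = (2 + T)/(2*d) (q(T, d) = (2 + T)/((2*d)) = (2 + T)*(1/(2*d)) = (2 + T)/(2*d))
M(H) = (1/2 + H)*(8 + H) (M(H) = (H + 8)*(H + 1/2) = (8 + H)*(1/2 + H) = (1/2 + H)*(8 + H))
q(-14, 5) + M(8) = (1/2)*(2 - 14)/5 + (4 + 8**2 + (17/2)*8) = (1/2)*(1/5)*(-12) + (4 + 64 + 68) = -6/5 + 136 = 674/5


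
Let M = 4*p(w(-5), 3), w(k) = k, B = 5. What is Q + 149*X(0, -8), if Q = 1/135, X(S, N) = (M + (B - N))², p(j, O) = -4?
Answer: 181036/135 ≈ 1341.0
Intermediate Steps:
M = -16 (M = 4*(-4) = -16)
X(S, N) = (-11 - N)² (X(S, N) = (-16 + (5 - N))² = (-11 - N)²)
Q = 1/135 ≈ 0.0074074
Q + 149*X(0, -8) = 1/135 + 149*(11 - 8)² = 1/135 + 149*3² = 1/135 + 149*9 = 1/135 + 1341 = 181036/135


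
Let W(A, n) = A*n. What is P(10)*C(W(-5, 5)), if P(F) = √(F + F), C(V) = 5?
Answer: 10*√5 ≈ 22.361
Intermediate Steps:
P(F) = √2*√F (P(F) = √(2*F) = √2*√F)
P(10)*C(W(-5, 5)) = (√2*√10)*5 = (2*√5)*5 = 10*√5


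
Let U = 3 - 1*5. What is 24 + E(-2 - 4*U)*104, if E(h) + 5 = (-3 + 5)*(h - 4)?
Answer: -80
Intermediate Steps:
U = -2 (U = 3 - 5 = -2)
E(h) = -13 + 2*h (E(h) = -5 + (-3 + 5)*(h - 4) = -5 + 2*(-4 + h) = -5 + (-8 + 2*h) = -13 + 2*h)
24 + E(-2 - 4*U)*104 = 24 + (-13 + 2*(-2 - 4*(-2)))*104 = 24 + (-13 + 2*(-2 + 8))*104 = 24 + (-13 + 2*6)*104 = 24 + (-13 + 12)*104 = 24 - 1*104 = 24 - 104 = -80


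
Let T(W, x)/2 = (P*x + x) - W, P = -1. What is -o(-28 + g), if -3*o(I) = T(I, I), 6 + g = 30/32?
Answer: 529/24 ≈ 22.042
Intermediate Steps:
g = -81/16 (g = -6 + 30/32 = -6 + 30*(1/32) = -6 + 15/16 = -81/16 ≈ -5.0625)
T(W, x) = -2*W (T(W, x) = 2*((-x + x) - W) = 2*(0 - W) = 2*(-W) = -2*W)
o(I) = 2*I/3 (o(I) = -(-2)*I/3 = 2*I/3)
-o(-28 + g) = -2*(-28 - 81/16)/3 = -2*(-529)/(3*16) = -1*(-529/24) = 529/24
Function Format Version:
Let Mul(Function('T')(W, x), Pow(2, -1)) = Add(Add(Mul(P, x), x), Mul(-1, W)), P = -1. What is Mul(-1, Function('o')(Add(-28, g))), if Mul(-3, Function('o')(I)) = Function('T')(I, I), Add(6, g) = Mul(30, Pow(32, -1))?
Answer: Rational(529, 24) ≈ 22.042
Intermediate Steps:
g = Rational(-81, 16) (g = Add(-6, Mul(30, Pow(32, -1))) = Add(-6, Mul(30, Rational(1, 32))) = Add(-6, Rational(15, 16)) = Rational(-81, 16) ≈ -5.0625)
Function('T')(W, x) = Mul(-2, W) (Function('T')(W, x) = Mul(2, Add(Add(Mul(-1, x), x), Mul(-1, W))) = Mul(2, Add(0, Mul(-1, W))) = Mul(2, Mul(-1, W)) = Mul(-2, W))
Function('o')(I) = Mul(Rational(2, 3), I) (Function('o')(I) = Mul(Rational(-1, 3), Mul(-2, I)) = Mul(Rational(2, 3), I))
Mul(-1, Function('o')(Add(-28, g))) = Mul(-1, Mul(Rational(2, 3), Add(-28, Rational(-81, 16)))) = Mul(-1, Mul(Rational(2, 3), Rational(-529, 16))) = Mul(-1, Rational(-529, 24)) = Rational(529, 24)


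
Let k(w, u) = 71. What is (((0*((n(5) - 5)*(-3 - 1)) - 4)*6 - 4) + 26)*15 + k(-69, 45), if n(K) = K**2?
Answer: 41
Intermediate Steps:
(((0*((n(5) - 5)*(-3 - 1)) - 4)*6 - 4) + 26)*15 + k(-69, 45) = (((0*((5**2 - 5)*(-3 - 1)) - 4)*6 - 4) + 26)*15 + 71 = (((0*((25 - 5)*(-4)) - 4)*6 - 4) + 26)*15 + 71 = (((0*(20*(-4)) - 4)*6 - 4) + 26)*15 + 71 = (((0*(-80) - 4)*6 - 4) + 26)*15 + 71 = (((0 - 4)*6 - 4) + 26)*15 + 71 = ((-4*6 - 4) + 26)*15 + 71 = ((-24 - 4) + 26)*15 + 71 = (-28 + 26)*15 + 71 = -2*15 + 71 = -30 + 71 = 41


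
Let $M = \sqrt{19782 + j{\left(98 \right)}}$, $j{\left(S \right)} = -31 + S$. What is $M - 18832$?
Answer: $-18832 + \sqrt{19849} \approx -18691.0$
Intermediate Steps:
$M = \sqrt{19849}$ ($M = \sqrt{19782 + \left(-31 + 98\right)} = \sqrt{19782 + 67} = \sqrt{19849} \approx 140.89$)
$M - 18832 = \sqrt{19849} - 18832 = -18832 + \sqrt{19849}$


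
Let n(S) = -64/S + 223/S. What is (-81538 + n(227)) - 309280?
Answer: -88715527/227 ≈ -3.9082e+5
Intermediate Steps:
n(S) = 159/S
(-81538 + n(227)) - 309280 = (-81538 + 159/227) - 309280 = -18508967/227 - 309280 = -88715527/227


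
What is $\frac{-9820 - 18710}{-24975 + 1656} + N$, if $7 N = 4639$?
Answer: $\frac{12041839}{18137} \approx 663.94$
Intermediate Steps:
$N = \frac{4639}{7}$ ($N = \frac{1}{7} \cdot 4639 = \frac{4639}{7} \approx 662.71$)
$\frac{-9820 - 18710}{-24975 + 1656} + N = \frac{-9820 - 18710}{-24975 + 1656} + \frac{4639}{7} = - \frac{28530}{-23319} + \frac{4639}{7} = \left(-28530\right) \left(- \frac{1}{23319}\right) + \frac{4639}{7} = \frac{3170}{2591} + \frac{4639}{7} = \frac{12041839}{18137}$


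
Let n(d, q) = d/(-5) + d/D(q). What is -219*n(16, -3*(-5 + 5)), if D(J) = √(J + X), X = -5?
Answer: 3504/5 + 3504*I*√5/5 ≈ 700.8 + 1567.0*I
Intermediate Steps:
D(J) = √(-5 + J) (D(J) = √(J - 5) = √(-5 + J))
n(d, q) = -d/5 + d/√(-5 + q) (n(d, q) = d/(-5) + d/(√(-5 + q)) = d*(-⅕) + d/√(-5 + q) = -d/5 + d/√(-5 + q))
-219*n(16, -3*(-5 + 5)) = -219*(-⅕*16 + 16/√(-5 - 3*(-5 + 5))) = -219*(-16/5 + 16/√(-5 - 3*0)) = -219*(-16/5 + 16/√(-5 + 0)) = -219*(-16/5 + 16/√(-5)) = -219*(-16/5 + 16*(-I*√5/5)) = -219*(-16/5 - 16*I*√5/5) = 3504/5 + 3504*I*√5/5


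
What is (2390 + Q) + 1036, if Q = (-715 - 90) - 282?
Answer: 2339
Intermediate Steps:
Q = -1087 (Q = -805 - 282 = -1087)
(2390 + Q) + 1036 = (2390 - 1087) + 1036 = 1303 + 1036 = 2339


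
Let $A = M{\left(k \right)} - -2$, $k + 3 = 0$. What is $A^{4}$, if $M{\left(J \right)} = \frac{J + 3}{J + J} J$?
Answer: $16$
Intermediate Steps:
$k = -3$ ($k = -3 + 0 = -3$)
$M{\left(J \right)} = \frac{3}{2} + \frac{J}{2}$ ($M{\left(J \right)} = \frac{3 + J}{2 J} J = \frac{3}{2} + \frac{J}{2}$)
$A = 2$ ($A = \left(\frac{3}{2} + \frac{1}{2} \left(-3\right)\right) - -2 = \left(\frac{3}{2} - \frac{3}{2}\right) + 2 = 0 + 2 = 2$)
$A^{4} = 2^{4} = 16$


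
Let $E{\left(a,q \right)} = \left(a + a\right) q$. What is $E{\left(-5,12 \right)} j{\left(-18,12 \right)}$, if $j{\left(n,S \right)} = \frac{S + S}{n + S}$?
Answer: $480$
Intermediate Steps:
$j{\left(n,S \right)} = \frac{2 S}{S + n}$
$E{\left(a,q \right)} = 2 a q$
$E{\left(-5,12 \right)} j{\left(-18,12 \right)} = 2 \left(-5\right) 12 \cdot 2 \cdot 12 \frac{1}{12 - 18} = - 120 \cdot 2 \cdot 12 \frac{1}{-6} = - 120 \cdot 2 \cdot 12 \left(- \frac{1}{6}\right) = \left(-120\right) \left(-4\right) = 480$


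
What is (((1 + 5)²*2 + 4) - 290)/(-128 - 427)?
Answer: 214/555 ≈ 0.38559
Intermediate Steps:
(((1 + 5)²*2 + 4) - 290)/(-128 - 427) = ((6²*2 + 4) - 290)/(-555) = ((36*2 + 4) - 290)*(-1/555) = ((72 + 4) - 290)*(-1/555) = (76 - 290)*(-1/555) = -214*(-1/555) = 214/555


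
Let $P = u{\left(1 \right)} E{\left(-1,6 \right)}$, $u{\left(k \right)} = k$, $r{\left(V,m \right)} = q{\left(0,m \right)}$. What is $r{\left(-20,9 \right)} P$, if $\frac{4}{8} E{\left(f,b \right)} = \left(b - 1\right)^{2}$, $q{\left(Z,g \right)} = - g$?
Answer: $-450$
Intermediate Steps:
$r{\left(V,m \right)} = - m$
$E{\left(f,b \right)} = 2 \left(-1 + b\right)^{2}$ ($E{\left(f,b \right)} = 2 \left(b - 1\right)^{2} = 2 \left(-1 + b\right)^{2}$)
$P = 50$ ($P = 1 \cdot 2 \left(-1 + 6\right)^{2} = 1 \cdot 2 \cdot 5^{2} = 1 \cdot 2 \cdot 25 = 1 \cdot 50 = 50$)
$r{\left(-20,9 \right)} P = \left(-1\right) 9 \cdot 50 = \left(-9\right) 50 = -450$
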